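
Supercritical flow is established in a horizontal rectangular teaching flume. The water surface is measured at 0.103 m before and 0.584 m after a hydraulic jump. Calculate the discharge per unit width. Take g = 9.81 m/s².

For a rectangular channel the momentum equation gives q² = ½·g·y₁·y₂·(y₁ + y₂) = ½×9.81×0.103×0.584×0.687 = 0.203.
q = √0.203 = 0.450 m²/s.

q = 0.450 m²/s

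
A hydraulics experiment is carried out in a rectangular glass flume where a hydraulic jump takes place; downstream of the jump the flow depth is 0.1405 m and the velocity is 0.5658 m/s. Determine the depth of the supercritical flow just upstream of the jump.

y₁ = 0.04851 m

Fr₂ = V₂/√(g·y₂) = 0.5658/√(9.81×0.1405) = 0.4819.
From the momentum equation (using Fr₂), y₁/y₂ = ½[√(1 + 8Fr₂²) − 1] = ½[√2.8581 − 1] = 0.3453.
y₁ = 0.3453 × 0.1405 = 0.04851 m.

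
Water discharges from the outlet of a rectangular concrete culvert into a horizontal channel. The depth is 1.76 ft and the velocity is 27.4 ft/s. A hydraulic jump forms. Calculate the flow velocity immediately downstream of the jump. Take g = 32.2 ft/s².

Fr₁ = V₁/√(g·y₁) = 27.4/√(32.2×1.76) = 3.64.
From the momentum equation for a rectangular channel, y₂/y₁ = ½[√(1 + 8Fr₁²) − 1] = ½[√107.0 − 1] = 4.67.
y₂ = 4.67 × 1.76 = 8.22 ft.
q = V₁·y₁ = 27.4 × 1.76 = 48.2 ft²/s.
V₂ = q/y₂ = 48.2/8.22 = 5.87 ft/s.

V₂ = 5.87 ft/s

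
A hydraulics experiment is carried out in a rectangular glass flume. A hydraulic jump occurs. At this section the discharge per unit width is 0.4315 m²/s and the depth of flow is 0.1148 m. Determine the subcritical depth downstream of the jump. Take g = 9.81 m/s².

V₁ = q/y₁ = 0.4315/0.1148 = 3.759 m/s. Fr₁ = V₁/√(g·y₁) = 3.759/√(9.81×0.1148) = 3.542.
Sequent-depth ratio: y₂/y₁ = ½[√(1 + 8Fr₁²) − 1] = ½[√101.36 − 1] = 4.534.
y₂ = 4.534 × 0.1148 = 0.5205 m.

y₂ = 0.5205 m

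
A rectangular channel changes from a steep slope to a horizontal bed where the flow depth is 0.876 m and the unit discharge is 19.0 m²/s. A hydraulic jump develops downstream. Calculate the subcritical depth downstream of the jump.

y₂ = 8.74 m

V₁ = q/y₁ = 19.0/0.876 = 21.7 m/s. Fr₁ = V₁/√(g·y₁) = 21.7/√(9.81×0.876) = 7.40.
By Bélanger, y₂/y₁ = ½[√(1 + 8Fr₁²) − 1] = ½[√438.9 − 1] = 9.98.
y₂ = 9.98 × 0.876 = 8.74 m.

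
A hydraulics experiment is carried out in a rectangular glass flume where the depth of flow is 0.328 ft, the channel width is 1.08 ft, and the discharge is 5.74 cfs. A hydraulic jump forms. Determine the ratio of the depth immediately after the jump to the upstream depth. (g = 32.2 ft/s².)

y₂/y₁ = 6.57

q = Q/b = 5.74/1.08 = 5.31 ft²/s; V₁ = q/y₁ = 16.2 ft/s. Fr₁ = V₁/√(g·y₁) = 4.99.
Conjugate-depth relation: y₂/y₁ = ½[√(1 + 8Fr₁²) − 1] = ½[√199.9 − 1] = 6.57.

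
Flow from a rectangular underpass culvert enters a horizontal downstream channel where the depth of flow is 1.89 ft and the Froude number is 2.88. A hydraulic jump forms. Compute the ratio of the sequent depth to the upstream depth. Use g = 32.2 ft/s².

Fr₁ = 2.88 (given).
From the momentum equation for a rectangular channel, y₂/y₁ = ½[√(1 + 8Fr₁²) − 1] = ½[√67.36 − 1] = 3.60.

y₂/y₁ = 3.60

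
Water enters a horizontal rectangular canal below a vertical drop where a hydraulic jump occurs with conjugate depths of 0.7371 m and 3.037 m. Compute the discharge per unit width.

q = 6.437 m²/s

For a rectangular channel the momentum equation gives q² = ½·g·y₁·y₂·(y₁ + y₂) = ½×9.81×0.7371×3.037×3.774 = 41.44.
q = √41.44 = 6.437 m²/s.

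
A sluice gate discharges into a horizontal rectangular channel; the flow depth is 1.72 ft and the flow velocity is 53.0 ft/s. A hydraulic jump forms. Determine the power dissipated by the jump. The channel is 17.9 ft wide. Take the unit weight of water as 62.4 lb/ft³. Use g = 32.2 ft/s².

Fr₁ = V₁/√(g·y₁) = 53.0/√(32.2×1.72) = 7.12.
Bélanger equation: y₂/y₁ = ½[√(1 + 8Fr₁²) − 1] = ½[√406.7 − 1] = 9.58.
y₂ = 9.58 × 1.72 = 16.5 ft.
q = V₁·y₁ = 53.0 × 1.72 = 91.2 ft²/s. V₂ = q/y₂ = 91.2/16.5 = 5.53 ft/s. E₁ = y₁ + V₁²/2g = 45.3 ft; E₂ = y₂ + V₂²/2g = 17.0 ft. ΔE = E₁ − E₂ = 28.4 ft.
Q = q·b = 91.2 × 17.9 = 1632 cfs. P = γ·Q·ΔE/550 = 62.4 × 1632 × 28.4 / 550 = 5254 hp.

P = 5254 hp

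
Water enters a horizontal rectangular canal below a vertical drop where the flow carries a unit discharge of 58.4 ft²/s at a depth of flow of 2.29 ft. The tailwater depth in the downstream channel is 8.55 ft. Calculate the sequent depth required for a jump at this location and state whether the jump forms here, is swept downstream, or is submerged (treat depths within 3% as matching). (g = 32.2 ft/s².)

V₁ = q/y₁ = 58.4/2.29 = 25.5 ft/s. Fr₁ = V₁/√(g·y₁) = 25.5/√(32.2×2.29) = 2.97.
By Bélanger, y₂/y₁ = ½[√(1 + 8Fr₁²) − 1] = ½[√71.56 − 1] = 3.73.
y₂ = 3.73 × 2.29 = 8.54 ft.
Tailwater y_tw = 8.55 ft: y_tw ≈ y₂, so the jump forms here.

y₂ = 8.54 ft; the jump forms here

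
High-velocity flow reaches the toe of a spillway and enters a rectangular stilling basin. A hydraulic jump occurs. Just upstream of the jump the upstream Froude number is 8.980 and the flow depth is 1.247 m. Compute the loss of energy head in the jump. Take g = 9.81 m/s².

Fr₁ = 8.980 (given).
Conjugate-depth relation: y₂/y₁ = ½[√(1 + 8Fr₁²) − 1] = ½[√646.12 − 1] = 12.21.
y₂ = 12.21 × 1.247 = 15.23 m.
Head loss: ΔE = (y₂ − y₁)³/(4y₁y₂) = (15.23 − 1.247)³/(4×1.247×15.23) = 2731/75.94 = 35.96 m.

ΔE = 35.96 m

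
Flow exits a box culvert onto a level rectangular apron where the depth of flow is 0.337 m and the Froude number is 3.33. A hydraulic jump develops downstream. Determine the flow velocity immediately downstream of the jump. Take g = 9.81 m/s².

V₂ = 1.43 m/s

Fr₁ = 3.33 (given).
By Bélanger, y₂/y₁ = ½[√(1 + 8Fr₁²) − 1] = ½[√89.71 − 1] = 4.24.
y₂ = 4.24 × 0.337 = 1.43 m.
V₁ = Fr₁·√(g·y₁) = 3.33×√(9.81×0.337) = 6.05 m/s; q = V₁·y₁ = 2.04 m²/s.
V₂ = q/y₂ = 2.04/1.43 = 1.43 m/s.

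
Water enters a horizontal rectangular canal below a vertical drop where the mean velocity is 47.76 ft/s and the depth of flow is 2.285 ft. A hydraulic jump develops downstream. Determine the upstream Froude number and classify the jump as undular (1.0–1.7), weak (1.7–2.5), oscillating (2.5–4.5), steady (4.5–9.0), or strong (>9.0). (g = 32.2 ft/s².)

Fr₁ = 5.568; steady jump

Fr₁ = V₁/√(g·y₁) = 47.76/√(32.2×2.285) = 5.568.
Fr₁ = 5.568 lies in the steady range.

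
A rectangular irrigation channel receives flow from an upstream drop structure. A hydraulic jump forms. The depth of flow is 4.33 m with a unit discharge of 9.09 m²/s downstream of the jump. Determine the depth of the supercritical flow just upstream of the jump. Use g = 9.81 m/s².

V₂ = q/y₂ = 9.09/4.33 = 2.10 m/s; Fr₂ = V₂/√(g·y₂) = 0.322.
Since the conjugate-depth ratio holds either way, y₁/y₂ = ½[√(1 + 8Fr₂²) − 1] = ½[√1.830 − 1] = 0.176.
y₁ = 0.176 × 4.33 = 0.764 m.

y₁ = 0.764 m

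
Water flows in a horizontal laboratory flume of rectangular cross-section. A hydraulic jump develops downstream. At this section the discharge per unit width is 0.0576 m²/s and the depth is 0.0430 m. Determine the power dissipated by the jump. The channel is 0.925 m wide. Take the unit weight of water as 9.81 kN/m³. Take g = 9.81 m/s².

V₁ = q/y₁ = 0.0576/0.0430 = 1.34 m/s. Fr₁ = V₁/√(g·y₁) = 1.34/√(9.81×0.0430) = 2.06.
Conjugate-depth relation: y₂/y₁ = ½[√(1 + 8Fr₁²) − 1] = ½[√35.03 − 1] = 2.46.
y₂ = 2.46 × 0.0430 = 0.106 m.
Head loss: ΔE = (y₂ − y₁)³/(4y₁y₂) = (0.106 − 0.0430)³/(4×0.0430×0.106) = 0.000247/0.0182 = 0.0136 m.
Q = q·b = 0.0576 × 0.925 = 0.0533 m³/s. P = γ·Q·ΔE = 9.81 × 0.0533 × 0.0136 = 0.00710 kW.

P = 0.00710 kW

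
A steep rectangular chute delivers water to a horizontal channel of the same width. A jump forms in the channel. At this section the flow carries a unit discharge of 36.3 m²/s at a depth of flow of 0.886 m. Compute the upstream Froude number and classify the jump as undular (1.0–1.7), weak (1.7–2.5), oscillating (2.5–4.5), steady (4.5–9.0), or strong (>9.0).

V₁ = q/y₁ = 36.3/0.886 = 41.0 m/s. Fr₁ = V₁/√(g·y₁) = 41.0/√(9.81×0.886) = 13.9.
Fr₁ = 13.9 lies in the strong range.

Fr₁ = 13.9; strong jump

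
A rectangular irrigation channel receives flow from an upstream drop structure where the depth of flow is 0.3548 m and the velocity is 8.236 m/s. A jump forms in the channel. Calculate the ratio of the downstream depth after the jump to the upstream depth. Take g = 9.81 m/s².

y₂/y₁ = 5.763

Fr₁ = V₁/√(g·y₁) = 8.236/√(9.81×0.3548) = 4.415.
Sequent-depth ratio: y₂/y₁ = ½[√(1 + 8Fr₁²) − 1] = ½[√156.91 − 1] = 5.763.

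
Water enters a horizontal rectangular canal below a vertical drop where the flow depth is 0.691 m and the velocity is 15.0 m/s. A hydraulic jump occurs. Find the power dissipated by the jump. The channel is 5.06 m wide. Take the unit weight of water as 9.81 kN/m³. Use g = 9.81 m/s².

P = 3431 kW

Fr₁ = V₁/√(g·y₁) = 15.0/√(9.81×0.691) = 5.76.
Conjugate-depth relation: y₂/y₁ = ½[√(1 + 8Fr₁²) − 1] = ½[√266.5 − 1] = 7.66.
y₂ = 7.66 × 0.691 = 5.30 m.
q = V₁·y₁ = 15.0 × 0.691 = 10.4 m²/s. V₂ = q/y₂ = 10.4/5.30 = 1.96 m/s. E₁ = y₁ + V₁²/2g = 12.2 m; E₂ = y₂ + V₂²/2g = 5.49 m. ΔE = E₁ − E₂ = 6.67 m.
Q = q·b = 10.4 × 5.06 = 52.4 m³/s. P = γ·Q·ΔE = 9.81 × 52.4 × 6.67 = 3431 kW.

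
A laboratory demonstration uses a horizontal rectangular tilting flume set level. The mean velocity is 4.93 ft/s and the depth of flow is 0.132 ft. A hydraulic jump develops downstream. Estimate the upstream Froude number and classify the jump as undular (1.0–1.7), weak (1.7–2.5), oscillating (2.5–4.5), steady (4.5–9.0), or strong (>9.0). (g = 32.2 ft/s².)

Fr₁ = V₁/√(g·y₁) = 4.93/√(32.2×0.132) = 2.39.
Fr₁ = 2.39 lies in the weak range.

Fr₁ = 2.39; weak jump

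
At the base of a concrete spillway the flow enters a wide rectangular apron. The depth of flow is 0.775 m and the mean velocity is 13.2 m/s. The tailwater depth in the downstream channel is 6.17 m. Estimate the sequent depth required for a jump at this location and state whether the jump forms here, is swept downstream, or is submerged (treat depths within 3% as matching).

Fr₁ = V₁/√(g·y₁) = 13.2/√(9.81×0.775) = 4.79.
Sequent-depth ratio: y₂/y₁ = ½[√(1 + 8Fr₁²) − 1] = ½[√184.3 − 1] = 6.29.
y₂ = 6.29 × 0.775 = 4.87 m.
Tailwater y_tw = 6.17 m: y_tw > y₂, so the jump is submerged.

y₂ = 4.87 m; the jump is submerged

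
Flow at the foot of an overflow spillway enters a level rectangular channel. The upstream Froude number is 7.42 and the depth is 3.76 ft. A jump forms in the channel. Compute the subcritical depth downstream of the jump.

y₂ = 37.6 ft

Fr₁ = 7.42 (given).
Conjugate-depth relation: y₂/y₁ = ½[√(1 + 8Fr₁²) − 1] = ½[√441.5 − 1] = 10.0.
y₂ = 10.0 × 3.76 = 37.6 ft.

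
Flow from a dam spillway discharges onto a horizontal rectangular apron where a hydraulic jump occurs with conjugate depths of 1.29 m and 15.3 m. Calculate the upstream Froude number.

Fr₁ = 8.73

For a rectangular channel the momentum equation gives q² = ½·g·y₁·y₂·(y₁ + y₂) = ½×9.81×1.29×15.3×16.6 = 1606.
q = √1606 = 40.1 m²/s.
V₁ = q/y₁ = 31.1 m/s; Fr₁ = V₁/√(g·y₁) = 8.73.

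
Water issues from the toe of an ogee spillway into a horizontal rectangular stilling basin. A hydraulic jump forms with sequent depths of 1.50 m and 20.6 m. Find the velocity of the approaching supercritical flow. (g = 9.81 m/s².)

For a rectangular channel the momentum equation gives q² = ½·g·y₁·y₂·(y₁ + y₂) = ½×9.81×1.50×20.6×22.1 = 3350.
q = √3350 = 57.9 m²/s.
V₁ = q/y₁ = 57.9/1.50 = 38.6 m/s.

V₁ = 38.6 m/s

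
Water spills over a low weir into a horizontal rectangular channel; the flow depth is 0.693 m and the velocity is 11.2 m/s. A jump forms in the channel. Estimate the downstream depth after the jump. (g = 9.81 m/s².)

y₂ = 3.88 m

Fr₁ = V₁/√(g·y₁) = 11.2/√(9.81×0.693) = 4.30.
Sequent-depth ratio: y₂/y₁ = ½[√(1 + 8Fr₁²) − 1] = ½[√148.6 − 1] = 5.60.
y₂ = 5.60 × 0.693 = 3.88 m.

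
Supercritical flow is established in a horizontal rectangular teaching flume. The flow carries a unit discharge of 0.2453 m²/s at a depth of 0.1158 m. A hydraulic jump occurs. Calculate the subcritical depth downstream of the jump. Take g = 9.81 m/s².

y₂ = 0.2727 m

V₁ = q/y₁ = 0.2453/0.1158 = 2.118 m/s. Fr₁ = V₁/√(g·y₁) = 2.118/√(9.81×0.1158) = 1.987.
From the momentum equation for a rectangular channel, y₂/y₁ = ½[√(1 + 8Fr₁²) − 1] = ½[√32.600 − 1] = 2.355.
y₂ = 2.355 × 0.1158 = 0.2727 m.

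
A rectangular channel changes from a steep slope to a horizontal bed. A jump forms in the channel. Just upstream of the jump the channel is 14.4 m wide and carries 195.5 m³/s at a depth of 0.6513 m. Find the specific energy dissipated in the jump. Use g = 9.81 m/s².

q = Q/b = 195.5/14.4 = 13.58 m²/s; V₁ = q/y₁ = 20.85 m/s. Fr₁ = V₁/√(g·y₁) = 8.247.
Bélanger equation: y₂/y₁ = ½[√(1 + 8Fr₁²) − 1] = ½[√545.06 − 1] = 11.17.
y₂ = 11.17 × 0.6513 = 7.277 m.
Head loss: ΔE = (y₂ − y₁)³/(4y₁y₂) = (7.277 − 0.6513)³/(4×0.6513×7.277) = 290.9/18.96 = 15.34 m.

ΔE = 15.34 m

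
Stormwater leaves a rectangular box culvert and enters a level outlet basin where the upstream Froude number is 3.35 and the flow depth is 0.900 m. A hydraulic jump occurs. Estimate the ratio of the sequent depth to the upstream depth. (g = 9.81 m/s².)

y₂/y₁ = 4.26

Fr₁ = 3.35 (given).
Conjugate-depth relation: y₂/y₁ = ½[√(1 + 8Fr₁²) − 1] = ½[√90.78 − 1] = 4.26.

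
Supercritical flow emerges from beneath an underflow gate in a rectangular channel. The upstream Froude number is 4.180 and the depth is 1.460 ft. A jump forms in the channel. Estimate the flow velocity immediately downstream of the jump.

V₂ = 5.276 ft/s

Fr₁ = 4.180 (given).
Sequent-depth ratio: y₂/y₁ = ½[√(1 + 8Fr₁²) − 1] = ½[√140.78 − 1] = 5.433.
y₂ = 5.433 × 1.460 = 7.931 ft.
V₁ = Fr₁·√(g·y₁) = 4.180×√(32.2×1.460) = 28.66 ft/s; q = V₁·y₁ = 41.84 ft²/s.
V₂ = q/y₂ = 41.84/7.931 = 5.276 ft/s.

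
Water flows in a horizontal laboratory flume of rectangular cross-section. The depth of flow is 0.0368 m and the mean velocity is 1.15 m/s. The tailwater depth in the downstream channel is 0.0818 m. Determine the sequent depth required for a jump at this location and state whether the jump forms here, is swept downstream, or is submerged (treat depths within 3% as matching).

y₂ = 0.0829 m; the jump forms here

Fr₁ = V₁/√(g·y₁) = 1.15/√(9.81×0.0368) = 1.91.
Sequent-depth ratio: y₂/y₁ = ½[√(1 + 8Fr₁²) − 1] = ½[√30.31 − 1] = 2.25.
y₂ = 2.25 × 0.0368 = 0.0829 m.
Tailwater y_tw = 0.0818 m: y_tw ≈ y₂, so the jump forms here.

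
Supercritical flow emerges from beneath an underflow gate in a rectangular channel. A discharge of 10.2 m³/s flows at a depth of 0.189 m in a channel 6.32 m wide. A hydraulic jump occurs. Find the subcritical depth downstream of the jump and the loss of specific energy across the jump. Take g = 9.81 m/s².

y₂ = 1.58 m; ΔE = 2.27 m

q = Q/b = 10.2/6.32 = 1.61 m²/s; V₁ = q/y₁ = 8.54 m/s. Fr₁ = V₁/√(g·y₁) = 6.27.
From the momentum equation for a rectangular channel, y₂/y₁ = ½[√(1 + 8Fr₁²) − 1] = ½[√315.6 − 1] = 8.38.
y₂ = 8.38 × 0.189 = 1.58 m.
Head loss: ΔE = (y₂ − y₁)³/(4y₁y₂) = (1.58 − 0.189)³/(4×0.189×1.58) = 2.72/1.20 = 2.27 m.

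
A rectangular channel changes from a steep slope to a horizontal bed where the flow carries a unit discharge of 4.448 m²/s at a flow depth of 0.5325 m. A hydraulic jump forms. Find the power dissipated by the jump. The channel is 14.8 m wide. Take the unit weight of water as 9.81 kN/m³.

P = 922.5 kW

V₁ = q/y₁ = 4.448/0.5325 = 8.353 m/s. Fr₁ = V₁/√(g·y₁) = 8.353/√(9.81×0.5325) = 3.655.
Bélanger equation: y₂/y₁ = ½[√(1 + 8Fr₁²) − 1] = ½[√107.85 − 1] = 4.693.
y₂ = 4.693 × 0.5325 = 2.499 m.
Head loss: ΔE = (y₂ − y₁)³/(4y₁y₂) = (2.499 − 0.5325)³/(4×0.5325×2.499) = 7.603/5.323 = 1.428 m.
Q = q·b = 4.448 × 14.8 = 65.83 m³/s. P = γ·Q·ΔE = 9.81 × 65.83 × 1.428 = 922.5 kW.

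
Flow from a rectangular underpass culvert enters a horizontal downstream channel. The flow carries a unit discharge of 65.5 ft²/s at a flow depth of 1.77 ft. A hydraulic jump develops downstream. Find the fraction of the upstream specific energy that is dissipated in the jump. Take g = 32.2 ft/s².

V₁ = q/y₁ = 65.5/1.77 = 37.0 ft/s. Fr₁ = V₁/√(g·y₁) = 37.0/√(32.2×1.77) = 4.90.
Sequent-depth ratio: y₂/y₁ = ½[√(1 + 8Fr₁²) − 1] = ½[√193.2 − 1] = 6.45.
y₂ = 6.45 × 1.77 = 11.4 ft.
E₁ = y₁ + V₁²/2g = 23.0 ft. ΔE = (y₂ − y₁)³/(4y₁y₂) = 11.1 ft. ΔE/E₁ = 11.1/23.0 = 0.482.

ΔE/E₁ = 0.482 (48.2%)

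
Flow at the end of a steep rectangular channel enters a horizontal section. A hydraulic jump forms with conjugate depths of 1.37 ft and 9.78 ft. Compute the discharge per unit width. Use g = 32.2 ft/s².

q = 49.0 ft²/s

For a rectangular channel the momentum equation gives q² = ½·g·y₁·y₂·(y₁ + y₂) = ½×32.2×1.37×9.78×11.1 = 2405.
q = √2405 = 49.0 ft²/s.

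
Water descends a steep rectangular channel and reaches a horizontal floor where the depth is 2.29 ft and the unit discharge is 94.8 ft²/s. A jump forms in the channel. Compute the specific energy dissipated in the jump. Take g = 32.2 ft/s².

ΔE = 13.7 ft

V₁ = q/y₁ = 94.8/2.29 = 41.4 ft/s. Fr₁ = V₁/√(g·y₁) = 41.4/√(32.2×2.29) = 4.82.
From the momentum equation for a rectangular channel, y₂/y₁ = ½[√(1 + 8Fr₁²) − 1] = ½[√186.9 − 1] = 6.34.
y₂ = 6.34 × 2.29 = 14.5 ft.
Head loss: ΔE = (y₂ − y₁)³/(4y₁y₂) = (14.5 − 2.29)³/(4×2.29×14.5) = 1825/133 = 13.7 ft.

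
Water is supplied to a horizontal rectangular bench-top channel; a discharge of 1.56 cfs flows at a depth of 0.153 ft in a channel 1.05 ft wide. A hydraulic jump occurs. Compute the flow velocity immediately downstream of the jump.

V₂ = 1.70 ft/s

q = Q/b = 1.56/1.05 = 1.49 ft²/s; V₁ = q/y₁ = 9.71 ft/s. Fr₁ = V₁/√(g·y₁) = 4.37.
Sequent-depth ratio: y₂/y₁ = ½[√(1 + 8Fr₁²) − 1] = ½[√154.1 − 1] = 5.71.
y₂ = 5.71 × 0.153 = 0.873 ft.
V₂ = q/y₂ = 1.49/0.873 = 1.70 ft/s.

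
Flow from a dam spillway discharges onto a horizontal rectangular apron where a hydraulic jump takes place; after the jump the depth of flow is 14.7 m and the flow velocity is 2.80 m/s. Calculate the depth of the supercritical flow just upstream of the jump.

y₁ = 1.45 m

Fr₂ = V₂/√(g·y₂) = 2.80/√(9.81×14.7) = 0.233.
From the momentum equation (using Fr₂), y₁/y₂ = ½[√(1 + 8Fr₂²) − 1] = ½[√1.435 − 1] = 0.0989.
y₁ = 0.0989 × 14.7 = 1.45 m.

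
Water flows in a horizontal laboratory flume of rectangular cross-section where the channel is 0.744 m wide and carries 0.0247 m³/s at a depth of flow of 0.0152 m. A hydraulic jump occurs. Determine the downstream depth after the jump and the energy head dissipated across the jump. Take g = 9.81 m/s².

y₂ = 0.114 m; ΔE = 0.140 m

q = Q/b = 0.0247/0.744 = 0.0332 m²/s; V₁ = q/y₁ = 2.18 m/s. Fr₁ = V₁/√(g·y₁) = 5.66.
Sequent-depth ratio: y₂/y₁ = ½[√(1 + 8Fr₁²) − 1] = ½[√256.9 − 1] = 7.51.
y₂ = 7.51 × 0.0152 = 0.114 m.
V₂ = q/y₂ = 0.0332/0.114 = 0.291 m/s. E₁ = y₁ + V₁²/2g = 0.258 m; E₂ = y₂ + V₂²/2g = 0.119 m. ΔE = E₁ − E₂ = 0.140 m.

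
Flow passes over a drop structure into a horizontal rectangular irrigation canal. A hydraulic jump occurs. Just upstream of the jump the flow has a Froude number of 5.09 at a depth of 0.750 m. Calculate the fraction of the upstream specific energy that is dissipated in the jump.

ΔE/E₁ = 0.498 (49.8%)

Fr₁ = 5.09 (given).
Bélanger equation: y₂/y₁ = ½[√(1 + 8Fr₁²) − 1] = ½[√208.3 − 1] = 6.72.
y₂ = 6.72 × 0.750 = 5.04 m.
E₁ = y₁(1 + Fr₁²/2) = 0.750×(1 + 5.09²/2) = 10.5 m. ΔE = (y₂ − y₁)³/(4y₁y₂) = 5.21 m. ΔE/E₁ = 5.21/10.5 = 0.498.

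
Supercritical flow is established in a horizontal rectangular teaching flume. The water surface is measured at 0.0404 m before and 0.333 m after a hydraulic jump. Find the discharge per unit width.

For a rectangular channel the momentum equation gives q² = ½·g·y₁·y₂·(y₁ + y₂) = ½×9.81×0.0404×0.333×0.373 = 0.0246.
q = √0.0246 = 0.157 m²/s.

q = 0.157 m²/s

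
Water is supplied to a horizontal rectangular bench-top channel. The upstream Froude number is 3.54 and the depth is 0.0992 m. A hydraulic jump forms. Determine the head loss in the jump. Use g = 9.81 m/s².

ΔE = 0.241 m

Fr₁ = 3.54 (given).
Conjugate-depth relation: y₂/y₁ = ½[√(1 + 8Fr₁²) − 1] = ½[√101.3 − 1] = 4.53.
y₂ = 4.53 × 0.0992 = 0.449 m.
V₁ = Fr₁·√(g·y₁) = 3.54×√(9.81×0.0992) = 3.49 m/s; q = V₁·y₁ = 0.346 m²/s. V₂ = q/y₂ = 0.346/0.449 = 0.771 m/s. E₁ = y₁ + V₁²/2g = 0.721 m; E₂ = y₂ + V₂²/2g = 0.480 m. ΔE = E₁ − E₂ = 0.241 m.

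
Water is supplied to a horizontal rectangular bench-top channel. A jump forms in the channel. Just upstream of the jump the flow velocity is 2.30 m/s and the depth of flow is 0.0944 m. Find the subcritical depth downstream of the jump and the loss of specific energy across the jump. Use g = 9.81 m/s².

Fr₁ = V₁/√(g·y₁) = 2.30/√(9.81×0.0944) = 2.39.
Conjugate-depth relation: y₂/y₁ = ½[√(1 + 8Fr₁²) − 1] = ½[√46.70 − 1] = 2.92.
y₂ = 2.92 × 0.0944 = 0.275 m.
Head loss: ΔE = (y₂ − y₁)³/(4y₁y₂) = (0.275 − 0.0944)³/(4×0.0944×0.275) = 0.00592/0.104 = 0.0570 m.

y₂ = 0.275 m; ΔE = 0.0570 m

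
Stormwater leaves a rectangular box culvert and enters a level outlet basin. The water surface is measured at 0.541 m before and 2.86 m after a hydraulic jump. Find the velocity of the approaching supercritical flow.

V₁ = 9.39 m/s

For a rectangular channel the momentum equation gives q² = ½·g·y₁·y₂·(y₁ + y₂) = ½×9.81×0.541×2.86×3.40 = 25.8.
q = √25.8 = 5.08 m²/s.
V₁ = q/y₁ = 5.08/0.541 = 9.39 m/s.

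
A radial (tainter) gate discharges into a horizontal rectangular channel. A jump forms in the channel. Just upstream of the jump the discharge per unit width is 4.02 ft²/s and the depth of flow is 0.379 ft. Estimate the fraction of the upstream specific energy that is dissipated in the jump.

ΔE/E₁ = 0.262 (26.2%)

V₁ = q/y₁ = 4.02/0.379 = 10.6 ft/s. Fr₁ = V₁/√(g·y₁) = 10.6/√(32.2×0.379) = 3.04.
Sequent-depth ratio: y₂/y₁ = ½[√(1 + 8Fr₁²) − 1] = ½[√74.75 − 1] = 3.82.
y₂ = 3.82 × 0.379 = 1.45 ft.
E₁ = y₁ + V₁²/2g = 2.13 ft. ΔE = (y₂ − y₁)³/(4y₁y₂) = 0.558 ft. ΔE/E₁ = 0.558/2.13 = 0.262.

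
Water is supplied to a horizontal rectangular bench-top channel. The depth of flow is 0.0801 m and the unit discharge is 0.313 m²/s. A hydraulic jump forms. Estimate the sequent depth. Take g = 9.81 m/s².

y₂ = 0.461 m

V₁ = q/y₁ = 0.313/0.0801 = 3.91 m/s. Fr₁ = V₁/√(g·y₁) = 3.91/√(9.81×0.0801) = 4.41.
Conjugate-depth relation: y₂/y₁ = ½[√(1 + 8Fr₁²) − 1] = ½[√156.5 − 1] = 5.75.
y₂ = 5.75 × 0.0801 = 0.461 m.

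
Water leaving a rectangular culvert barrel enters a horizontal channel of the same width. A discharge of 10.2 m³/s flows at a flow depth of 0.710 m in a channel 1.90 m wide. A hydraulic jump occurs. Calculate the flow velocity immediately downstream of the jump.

q = Q/b = 10.2/1.90 = 5.37 m²/s; V₁ = q/y₁ = 7.56 m/s. Fr₁ = V₁/√(g·y₁) = 2.86.
By Bélanger, y₂/y₁ = ½[√(1 + 8Fr₁²) − 1] = ½[√66.67 − 1] = 3.58.
y₂ = 3.58 × 0.710 = 2.54 m.
V₂ = q/y₂ = 5.37/2.54 = 2.11 m/s.

V₂ = 2.11 m/s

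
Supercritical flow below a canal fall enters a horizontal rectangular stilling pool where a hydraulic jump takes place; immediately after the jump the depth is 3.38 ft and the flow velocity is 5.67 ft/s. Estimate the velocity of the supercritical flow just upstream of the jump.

Fr₂ = V₂/√(g·y₂) = 5.67/√(32.2×3.38) = 0.543.
Since the conjugate-depth ratio holds either way, y₁/y₂ = ½[√(1 + 8Fr₂²) − 1] = ½[√3.363 − 1] = 0.417.
y₁ = 0.417 × 3.38 = 1.41 ft.
V₁ = q/y₁ = 19.2/1.41 = 13.6 ft/s.

V₁ = 13.6 ft/s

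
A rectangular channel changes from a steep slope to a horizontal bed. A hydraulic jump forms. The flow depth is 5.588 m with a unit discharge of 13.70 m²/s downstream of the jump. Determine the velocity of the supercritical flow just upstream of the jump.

V₂ = q/y₂ = 13.70/5.588 = 2.452 m/s; Fr₂ = V₂/√(g·y₂) = 0.3311.
Applying the sequent-depth relation in reverse, y₁/y₂ = ½[√(1 + 8Fr₂²) − 1] = ½[√1.8772 − 1] = 0.1851.
y₁ = 0.1851 × 5.588 = 1.034 m.
V₁ = q/y₁ = 13.70/1.034 = 13.25 m/s.

V₁ = 13.25 m/s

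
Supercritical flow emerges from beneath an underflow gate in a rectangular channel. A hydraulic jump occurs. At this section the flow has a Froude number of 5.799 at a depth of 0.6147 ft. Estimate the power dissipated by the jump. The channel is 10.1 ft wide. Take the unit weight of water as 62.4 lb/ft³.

Fr₁ = 5.799 (given).
From the momentum equation for a rectangular channel, y₂/y₁ = ½[√(1 + 8Fr₁²) − 1] = ½[√270.03 − 1] = 7.716.
y₂ = 7.716 × 0.6147 = 4.743 ft.
V₁ = Fr₁·√(g·y₁) = 5.799×√(32.2×0.6147) = 25.80 ft/s; q = V₁·y₁ = 15.86 ft²/s. V₂ = q/y₂ = 15.86/4.743 = 3.344 ft/s. E₁ = y₁ + V₁²/2g = 10.95 ft; E₂ = y₂ + V₂²/2g = 4.917 ft. ΔE = E₁ − E₂ = 6.034 ft.
Q = q·b = 15.86 × 10.1 = 160.2 cfs. P = γ·Q·ΔE/550 = 62.4 × 160.2 × 6.034 / 550 = 109.6 hp.

P = 109.6 hp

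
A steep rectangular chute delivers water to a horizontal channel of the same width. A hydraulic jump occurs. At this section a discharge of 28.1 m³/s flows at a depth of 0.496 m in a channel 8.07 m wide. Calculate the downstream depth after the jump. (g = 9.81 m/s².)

q = Q/b = 28.1/8.07 = 3.48 m²/s; V₁ = q/y₁ = 7.02 m/s. Fr₁ = V₁/√(g·y₁) = 3.18.
From the momentum equation for a rectangular channel, y₂/y₁ = ½[√(1 + 8Fr₁²) − 1] = ½[√82.03 − 1] = 4.03.
y₂ = 4.03 × 0.496 = 2.00 m.

y₂ = 2.00 m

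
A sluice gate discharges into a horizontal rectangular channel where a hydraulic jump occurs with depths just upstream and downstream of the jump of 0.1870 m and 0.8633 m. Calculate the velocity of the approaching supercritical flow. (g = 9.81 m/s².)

V₁ = 4.877 m/s

For a rectangular channel the momentum equation gives q² = ½·g·y₁·y₂·(y₁ + y₂) = ½×9.81×0.1870×0.8633×1.050 = 0.8317.
q = √0.8317 = 0.9120 m²/s.
V₁ = q/y₁ = 0.9120/0.1870 = 4.877 m/s.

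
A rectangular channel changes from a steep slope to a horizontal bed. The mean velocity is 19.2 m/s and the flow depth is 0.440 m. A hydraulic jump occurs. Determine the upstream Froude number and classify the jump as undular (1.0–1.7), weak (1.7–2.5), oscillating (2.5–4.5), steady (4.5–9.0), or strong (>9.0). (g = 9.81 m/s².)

Fr₁ = V₁/√(g·y₁) = 19.2/√(9.81×0.440) = 9.24.
Fr₁ = 9.24 lies in the strong range.

Fr₁ = 9.24; strong jump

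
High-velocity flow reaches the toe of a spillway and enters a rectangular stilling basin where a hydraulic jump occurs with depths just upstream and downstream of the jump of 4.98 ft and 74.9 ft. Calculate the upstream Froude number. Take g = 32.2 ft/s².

Fr₁ = 11.0

For a rectangular channel the momentum equation gives q² = ½·g·y₁·y₂·(y₁ + y₂) = ½×32.2×4.98×74.9×79.9 = 479706.
q = √479706 = 693 ft²/s.
V₁ = q/y₁ = 139 ft/s; Fr₁ = V₁/√(g·y₁) = 11.0.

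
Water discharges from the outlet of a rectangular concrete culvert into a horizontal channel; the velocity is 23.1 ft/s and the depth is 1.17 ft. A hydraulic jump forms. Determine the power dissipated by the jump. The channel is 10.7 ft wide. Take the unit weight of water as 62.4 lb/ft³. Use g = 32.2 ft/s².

Fr₁ = V₁/√(g·y₁) = 23.1/√(32.2×1.17) = 3.76.
By Bélanger, y₂/y₁ = ½[√(1 + 8Fr₁²) − 1] = ½[√114.3 − 1] = 4.85.
y₂ = 4.85 × 1.17 = 5.67 ft.
Head loss: ΔE = (y₂ − y₁)³/(4y₁y₂) = (5.67 − 1.17)³/(4×1.17×5.67) = 91.1/26.5 = 3.43 ft.
q = V₁·y₁ = 23.1 × 1.17 = 27.0 ft²/s. Q = q·b = 27.0 × 10.7 = 289 cfs. P = γ·Q·ΔE/550 = 62.4 × 289 × 3.43 / 550 = 113 hp.

P = 113 hp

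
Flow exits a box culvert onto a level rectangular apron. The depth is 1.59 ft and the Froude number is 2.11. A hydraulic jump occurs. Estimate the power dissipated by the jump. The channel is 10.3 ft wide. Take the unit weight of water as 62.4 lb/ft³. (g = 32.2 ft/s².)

P = 15.7 hp

Fr₁ = 2.11 (given).
From the momentum equation for a rectangular channel, y₂/y₁ = ½[√(1 + 8Fr₁²) − 1] = ½[√36.62 − 1] = 2.53.
y₂ = 2.53 × 1.59 = 4.02 ft.
Head loss: ΔE = (y₂ − y₁)³/(4y₁y₂) = (4.02 − 1.59)³/(4×1.59×4.02) = 14.3/25.5 = 0.559 ft.
V₁ = Fr₁·√(g·y₁) = 2.11×√(32.2×1.59) = 15.1 ft/s; q = V₁·y₁ = 24.0 ft²/s. Q = q·b = 24.0 × 10.3 = 247 cfs. P = γ·Q·ΔE/550 = 62.4 × 247 × 0.559 / 550 = 15.7 hp.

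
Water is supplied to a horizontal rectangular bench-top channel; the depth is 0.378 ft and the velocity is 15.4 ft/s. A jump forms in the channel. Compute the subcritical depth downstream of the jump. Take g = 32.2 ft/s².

y₂ = 2.18 ft

Fr₁ = V₁/√(g·y₁) = 15.4/√(32.2×0.378) = 4.41.
By Bélanger, y₂/y₁ = ½[√(1 + 8Fr₁²) − 1] = ½[√156.9 − 1] = 5.76.
y₂ = 5.76 × 0.378 = 2.18 ft.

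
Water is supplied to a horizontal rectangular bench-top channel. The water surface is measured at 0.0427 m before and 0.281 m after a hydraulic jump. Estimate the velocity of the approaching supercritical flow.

V₁ = 3.23 m/s

For a rectangular channel the momentum equation gives q² = ½·g·y₁·y₂·(y₁ + y₂) = ½×9.81×0.0427×0.281×0.324 = 0.0191.
q = √0.0191 = 0.138 m²/s.
V₁ = q/y₁ = 0.138/0.0427 = 3.23 m/s.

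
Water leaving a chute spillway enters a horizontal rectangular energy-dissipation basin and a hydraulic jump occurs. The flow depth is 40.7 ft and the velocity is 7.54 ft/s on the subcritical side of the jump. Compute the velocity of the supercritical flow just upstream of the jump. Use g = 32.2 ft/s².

V₁ = 93.9 ft/s

Fr₂ = V₂/√(g·y₂) = 7.54/√(32.2×40.7) = 0.208.
Since the conjugate-depth ratio holds either way, y₁/y₂ = ½[√(1 + 8Fr₂²) − 1] = ½[√1.347 − 1] = 0.0803.
y₁ = 0.0803 × 40.7 = 3.27 ft.
V₁ = q/y₁ = 307/3.27 = 93.9 ft/s.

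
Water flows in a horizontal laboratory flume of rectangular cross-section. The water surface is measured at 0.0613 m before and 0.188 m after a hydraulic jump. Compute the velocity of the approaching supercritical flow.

For a rectangular channel the momentum equation gives q² = ½·g·y₁·y₂·(y₁ + y₂) = ½×9.81×0.0613×0.188×0.249 = 0.0141.
q = √0.0141 = 0.119 m²/s.
V₁ = q/y₁ = 0.119/0.0613 = 1.94 m/s.

V₁ = 1.94 m/s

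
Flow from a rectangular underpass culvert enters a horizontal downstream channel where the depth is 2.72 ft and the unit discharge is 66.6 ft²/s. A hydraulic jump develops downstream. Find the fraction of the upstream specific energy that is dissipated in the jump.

V₁ = q/y₁ = 66.6/2.72 = 24.5 ft/s. Fr₁ = V₁/√(g·y₁) = 24.5/√(32.2×2.72) = 2.62.
By Bélanger, y₂/y₁ = ½[√(1 + 8Fr₁²) − 1] = ½[√55.76 − 1] = 3.23.
y₂ = 3.23 × 2.72 = 8.80 ft.
E₁ = y₁ + V₁²/2g = 12.0 ft. ΔE = (y₂ − y₁)³/(4y₁y₂) = 2.34 ft. ΔE/E₁ = 2.34/12.0 = 0.195.

ΔE/E₁ = 0.195 (19.5%)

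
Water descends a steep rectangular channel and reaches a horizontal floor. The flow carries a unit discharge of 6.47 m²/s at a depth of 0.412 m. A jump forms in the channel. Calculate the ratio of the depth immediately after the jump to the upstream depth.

y₂/y₁ = 10.6

V₁ = q/y₁ = 6.47/0.412 = 15.7 m/s. Fr₁ = V₁/√(g·y₁) = 15.7/√(9.81×0.412) = 7.81.
From the momentum equation for a rectangular channel, y₂/y₁ = ½[√(1 + 8Fr₁²) − 1] = ½[√489.1 − 1] = 10.6.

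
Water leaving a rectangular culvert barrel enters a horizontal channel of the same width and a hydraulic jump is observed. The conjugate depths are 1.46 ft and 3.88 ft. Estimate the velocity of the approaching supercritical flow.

For a rectangular channel the momentum equation gives q² = ½·g·y₁·y₂·(y₁ + y₂) = ½×32.2×1.46×3.88×5.34 = 487.
q = √487 = 22.1 ft²/s.
V₁ = q/y₁ = 22.1/1.46 = 15.1 ft/s.

V₁ = 15.1 ft/s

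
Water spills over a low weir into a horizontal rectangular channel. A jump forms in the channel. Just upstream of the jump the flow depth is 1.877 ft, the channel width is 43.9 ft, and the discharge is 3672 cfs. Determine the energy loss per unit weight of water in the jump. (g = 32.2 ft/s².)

ΔE = 17.88 ft

q = Q/b = 3672/43.9 = 83.64 ft²/s; V₁ = q/y₁ = 44.56 ft/s. Fr₁ = V₁/√(g·y₁) = 5.732.
From the momentum equation for a rectangular channel, y₂/y₁ = ½[√(1 + 8Fr₁²) − 1] = ½[√263.86 − 1] = 7.622.
y₂ = 7.622 × 1.877 = 14.31 ft.
Head loss: ΔE = (y₂ − y₁)³/(4y₁y₂) = (14.31 − 1.877)³/(4×1.877×14.31) = 1920/107.4 = 17.88 ft.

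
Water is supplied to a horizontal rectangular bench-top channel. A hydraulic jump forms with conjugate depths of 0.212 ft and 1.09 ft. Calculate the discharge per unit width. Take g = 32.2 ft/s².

q = 2.20 ft²/s

For a rectangular channel the momentum equation gives q² = ½·g·y₁·y₂·(y₁ + y₂) = ½×32.2×0.212×1.09×1.30 = 4.84.
q = √4.84 = 2.20 ft²/s.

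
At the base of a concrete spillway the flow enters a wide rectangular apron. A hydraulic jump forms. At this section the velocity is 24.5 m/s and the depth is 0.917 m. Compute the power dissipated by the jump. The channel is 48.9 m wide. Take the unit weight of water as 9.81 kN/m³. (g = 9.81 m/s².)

Fr₁ = V₁/√(g·y₁) = 24.5/√(9.81×0.917) = 8.17.
From the momentum equation for a rectangular channel, y₂/y₁ = ½[√(1 + 8Fr₁²) − 1] = ½[√534.8 − 1] = 11.1.
y₂ = 11.1 × 0.917 = 10.1 m.
Head loss: ΔE = (y₂ − y₁)³/(4y₁y₂) = (10.1 − 0.917)³/(4×0.917×10.1) = 786/37.2 = 21.1 m.
q = V₁·y₁ = 24.5 × 0.917 = 22.5 m²/s. Q = q·b = 22.5 × 48.9 = 1099 m³/s. P = γ·Q·ΔE = 9.81 × 1099 × 21.1 = 227576 kW.

P = 227576 kW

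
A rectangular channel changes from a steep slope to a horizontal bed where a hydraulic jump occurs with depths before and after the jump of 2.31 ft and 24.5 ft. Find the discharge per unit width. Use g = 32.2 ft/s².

q = 156 ft²/s

For a rectangular channel the momentum equation gives q² = ½·g·y₁·y₂·(y₁ + y₂) = ½×32.2×2.31×24.5×26.8 = 24429.
q = √24429 = 156 ft²/s.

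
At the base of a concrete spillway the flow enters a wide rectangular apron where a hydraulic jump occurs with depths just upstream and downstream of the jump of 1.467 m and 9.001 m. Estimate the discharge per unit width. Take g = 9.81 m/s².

For a rectangular channel the momentum equation gives q² = ½·g·y₁·y₂·(y₁ + y₂) = ½×9.81×1.467×9.001×10.47 = 678.0.
q = √678.0 = 26.04 m²/s.

q = 26.04 m²/s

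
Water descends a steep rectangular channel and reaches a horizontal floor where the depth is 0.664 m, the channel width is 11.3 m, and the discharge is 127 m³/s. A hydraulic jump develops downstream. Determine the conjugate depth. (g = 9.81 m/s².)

q = Q/b = 127/11.3 = 11.2 m²/s; V₁ = q/y₁ = 16.9 m/s. Fr₁ = V₁/√(g·y₁) = 6.63.
Sequent-depth ratio: y₂/y₁ = ½[√(1 + 8Fr₁²) − 1] = ½[√352.9 − 1] = 8.89.
y₂ = 8.89 × 0.664 = 5.90 m.

y₂ = 5.90 m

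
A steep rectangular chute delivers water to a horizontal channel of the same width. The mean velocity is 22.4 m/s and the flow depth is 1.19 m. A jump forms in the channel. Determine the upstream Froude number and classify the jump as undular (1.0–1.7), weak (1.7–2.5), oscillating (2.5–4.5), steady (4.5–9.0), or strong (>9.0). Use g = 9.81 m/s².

Fr₁ = 6.56; steady jump

Fr₁ = V₁/√(g·y₁) = 22.4/√(9.81×1.19) = 6.56.
Fr₁ = 6.56 lies in the steady range.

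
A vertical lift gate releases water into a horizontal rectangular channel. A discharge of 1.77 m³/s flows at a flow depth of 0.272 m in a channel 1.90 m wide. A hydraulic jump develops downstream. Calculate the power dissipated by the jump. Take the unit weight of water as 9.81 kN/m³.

q = Q/b = 1.77/1.90 = 0.932 m²/s; V₁ = q/y₁ = 3.42 m/s. Fr₁ = V₁/√(g·y₁) = 2.10.
From the momentum equation for a rectangular channel, y₂/y₁ = ½[√(1 + 8Fr₁²) − 1] = ½[√36.17 − 1] = 2.51.
y₂ = 2.51 × 0.272 = 0.682 m.
V₂ = q/y₂ = 0.932/0.682 = 1.37 m/s. E₁ = y₁ + V₁²/2g = 0.870 m; E₂ = y₂ + V₂²/2g = 0.777 m. ΔE = E₁ − E₂ = 0.0928 m.
P = γ·Q·ΔE = 9.81 × 1.77 × 0.0928 = 1.61 kW.

P = 1.61 kW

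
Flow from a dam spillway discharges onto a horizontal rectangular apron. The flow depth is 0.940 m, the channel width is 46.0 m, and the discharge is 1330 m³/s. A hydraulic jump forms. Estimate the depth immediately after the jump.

q = Q/b = 1330/46.0 = 28.9 m²/s; V₁ = q/y₁ = 30.8 m/s. Fr₁ = V₁/√(g·y₁) = 10.1.
From the momentum equation for a rectangular channel, y₂/y₁ = ½[√(1 + 8Fr₁²) − 1] = ½[√821.8 − 1] = 13.8.
y₂ = 13.8 × 0.940 = 13.0 m.

y₂ = 13.0 m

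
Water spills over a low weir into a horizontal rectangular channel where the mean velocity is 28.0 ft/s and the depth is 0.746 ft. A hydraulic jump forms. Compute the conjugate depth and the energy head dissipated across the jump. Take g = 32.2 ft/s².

y₂ = 5.67 ft; ΔE = 7.04 ft

Fr₁ = V₁/√(g·y₁) = 28.0/√(32.2×0.746) = 5.71.
By Bélanger, y₂/y₁ = ½[√(1 + 8Fr₁²) − 1] = ½[√262.1 − 1] = 7.59.
y₂ = 7.59 × 0.746 = 5.67 ft.
q = V₁·y₁ = 28.0 × 0.746 = 20.9 ft²/s. V₂ = q/y₂ = 20.9/5.67 = 3.69 ft/s. E₁ = y₁ + V₁²/2g = 12.9 ft; E₂ = y₂ + V₂²/2g = 5.88 ft. ΔE = E₁ − E₂ = 7.04 ft.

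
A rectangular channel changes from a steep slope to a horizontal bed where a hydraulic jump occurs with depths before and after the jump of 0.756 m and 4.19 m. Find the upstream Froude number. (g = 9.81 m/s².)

Fr₁ = 4.26

For a rectangular channel the momentum equation gives q² = ½·g·y₁·y₂·(y₁ + y₂) = ½×9.81×0.756×4.19×4.95 = 76.8.
q = √76.8 = 8.77 m²/s.
V₁ = q/y₁ = 11.6 m/s; Fr₁ = V₁/√(g·y₁) = 4.26.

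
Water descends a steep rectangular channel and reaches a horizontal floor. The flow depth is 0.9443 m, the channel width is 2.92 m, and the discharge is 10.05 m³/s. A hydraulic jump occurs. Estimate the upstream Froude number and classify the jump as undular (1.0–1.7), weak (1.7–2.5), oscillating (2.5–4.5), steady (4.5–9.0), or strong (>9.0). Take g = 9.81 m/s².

Fr₁ = 1.198; undular jump

q = Q/b = 10.05/2.92 = 3.442 m²/s; V₁ = q/y₁ = 3.645 m/s. Fr₁ = V₁/√(g·y₁) = 1.198.
Fr₁ = 1.198 lies in the undular range.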